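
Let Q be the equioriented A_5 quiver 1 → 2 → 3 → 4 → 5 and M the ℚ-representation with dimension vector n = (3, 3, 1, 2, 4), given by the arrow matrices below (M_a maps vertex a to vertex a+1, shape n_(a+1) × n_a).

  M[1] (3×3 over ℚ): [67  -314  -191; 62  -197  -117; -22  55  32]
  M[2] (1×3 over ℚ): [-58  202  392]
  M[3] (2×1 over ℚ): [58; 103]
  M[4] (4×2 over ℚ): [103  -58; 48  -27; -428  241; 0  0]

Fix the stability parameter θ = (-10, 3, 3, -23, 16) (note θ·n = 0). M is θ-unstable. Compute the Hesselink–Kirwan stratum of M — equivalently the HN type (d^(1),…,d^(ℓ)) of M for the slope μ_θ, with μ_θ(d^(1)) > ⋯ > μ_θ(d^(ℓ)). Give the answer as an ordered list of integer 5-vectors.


Via rank(M_{q-1}∘⋯∘M_p): M ≅ I[1,2]^2, I[1,5], I[4,5], I[5,5]^2.
μ_θ-semistable layers: μ^(1)=16; μ^(2)=3; μ^(3)=-17/3; μ^(4)=-10; μ^(5)=-23

((0, 0, 0, 0, 4); (0, 2, 0, 0, 0); (0, 1, 1, 1, 0); (3, 0, 0, 0, 0); (0, 0, 0, 1, 0))


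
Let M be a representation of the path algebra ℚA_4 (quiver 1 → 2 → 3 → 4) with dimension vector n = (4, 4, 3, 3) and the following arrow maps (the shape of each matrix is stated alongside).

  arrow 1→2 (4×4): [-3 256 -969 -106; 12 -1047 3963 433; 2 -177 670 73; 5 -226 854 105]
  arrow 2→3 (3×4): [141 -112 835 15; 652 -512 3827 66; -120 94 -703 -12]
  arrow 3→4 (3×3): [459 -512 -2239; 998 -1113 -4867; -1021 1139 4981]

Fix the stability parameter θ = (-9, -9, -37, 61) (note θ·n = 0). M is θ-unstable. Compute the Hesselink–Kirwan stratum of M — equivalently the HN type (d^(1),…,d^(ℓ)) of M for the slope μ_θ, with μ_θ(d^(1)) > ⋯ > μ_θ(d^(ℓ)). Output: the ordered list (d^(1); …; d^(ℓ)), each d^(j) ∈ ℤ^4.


Interval decomposition of M: I[1,2], I[1,4]^3.
HN type (ℓ=3): μ^(1)=61; μ^(2)=-9; μ^(3)=-55/3

((0, 0, 0, 3); (1, 1, 0, 0); (3, 3, 3, 0))


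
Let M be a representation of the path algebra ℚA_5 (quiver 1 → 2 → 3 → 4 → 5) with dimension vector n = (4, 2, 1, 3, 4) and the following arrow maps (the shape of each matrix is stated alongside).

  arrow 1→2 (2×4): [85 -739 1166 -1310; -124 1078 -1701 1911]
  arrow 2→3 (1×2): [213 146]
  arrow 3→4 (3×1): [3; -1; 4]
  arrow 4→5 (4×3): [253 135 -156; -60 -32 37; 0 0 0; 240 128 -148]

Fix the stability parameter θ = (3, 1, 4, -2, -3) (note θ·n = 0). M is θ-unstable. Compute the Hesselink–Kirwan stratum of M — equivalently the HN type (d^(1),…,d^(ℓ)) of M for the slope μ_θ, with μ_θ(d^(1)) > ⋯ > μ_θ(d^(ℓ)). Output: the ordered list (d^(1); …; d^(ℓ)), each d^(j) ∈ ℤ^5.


Via rank(M_{q-1}∘⋯∘M_p): M ≅ I[1,1]^2, I[1,2], I[1,4], I[4,5]^2, I[5,5]^2.
μ_θ-semistable layers: μ^(1)=3; μ^(2)=2; μ^(3)=3/2; μ^(4)=-5/2; μ^(5)=-3

((2, 0, 0, 0, 0); (1, 1, 0, 0, 0); (1, 1, 1, 1, 0); (0, 0, 0, 2, 2); (0, 0, 0, 0, 2))


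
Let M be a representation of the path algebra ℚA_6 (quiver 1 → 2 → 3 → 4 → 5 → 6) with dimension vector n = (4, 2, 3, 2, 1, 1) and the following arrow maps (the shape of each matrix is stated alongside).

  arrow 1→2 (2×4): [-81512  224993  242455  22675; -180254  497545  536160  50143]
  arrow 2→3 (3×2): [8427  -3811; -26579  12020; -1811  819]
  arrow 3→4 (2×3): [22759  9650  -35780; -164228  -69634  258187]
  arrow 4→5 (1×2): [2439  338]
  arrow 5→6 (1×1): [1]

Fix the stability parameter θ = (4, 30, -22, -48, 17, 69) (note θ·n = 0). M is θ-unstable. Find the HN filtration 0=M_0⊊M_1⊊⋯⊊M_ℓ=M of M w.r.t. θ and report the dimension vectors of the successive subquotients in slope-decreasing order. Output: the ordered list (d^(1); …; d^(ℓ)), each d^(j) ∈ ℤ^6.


Barcode: M ≅ I[1,1]^2, I[1,3], I[1,6], I[3,4]. HN layers by μ_θ (5 steps, strictly decreasing):
  μ^(1)=69; μ^(2)=17; μ^(3)=4; μ^(4)=-9; μ^(5)=-35

((0, 0, 0, 0, 0, 1); (0, 0, 0, 0, 1, 0); (3, 1, 1, 0, 0, 0); (1, 1, 1, 1, 0, 0); (0, 0, 1, 1, 0, 0))


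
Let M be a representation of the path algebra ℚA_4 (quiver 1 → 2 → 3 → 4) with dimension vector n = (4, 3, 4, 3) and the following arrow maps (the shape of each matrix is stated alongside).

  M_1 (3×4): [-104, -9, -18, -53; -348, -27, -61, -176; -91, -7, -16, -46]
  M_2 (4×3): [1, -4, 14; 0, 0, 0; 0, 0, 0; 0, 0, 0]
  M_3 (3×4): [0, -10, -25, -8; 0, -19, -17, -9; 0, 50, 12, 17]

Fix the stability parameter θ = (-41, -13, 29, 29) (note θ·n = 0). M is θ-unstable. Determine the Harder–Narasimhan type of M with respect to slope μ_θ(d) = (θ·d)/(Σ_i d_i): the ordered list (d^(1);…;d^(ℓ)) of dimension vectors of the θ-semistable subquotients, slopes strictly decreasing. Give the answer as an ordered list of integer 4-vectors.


Barcode: M ≅ I[1,1], I[1,2]^2, I[1,3], I[3,4]^3. HN layers by μ_θ (3 steps, strictly decreasing):
  μ^(1)=29; μ^(2)=-13; μ^(3)=-41

((0, 0, 4, 3); (0, 3, 0, 0); (4, 0, 0, 0))


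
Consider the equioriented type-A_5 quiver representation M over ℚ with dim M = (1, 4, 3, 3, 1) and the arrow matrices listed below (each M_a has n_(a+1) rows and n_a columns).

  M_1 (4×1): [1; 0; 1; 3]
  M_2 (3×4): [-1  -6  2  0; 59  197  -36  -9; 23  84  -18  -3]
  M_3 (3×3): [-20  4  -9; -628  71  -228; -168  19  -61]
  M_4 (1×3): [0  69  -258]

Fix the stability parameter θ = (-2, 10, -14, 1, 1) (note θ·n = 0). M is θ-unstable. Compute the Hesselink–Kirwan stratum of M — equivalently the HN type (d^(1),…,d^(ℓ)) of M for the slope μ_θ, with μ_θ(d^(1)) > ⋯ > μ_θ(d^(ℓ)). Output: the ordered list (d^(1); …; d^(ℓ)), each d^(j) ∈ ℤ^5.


Interval decomposition of M: I[1,3], I[2,2], I[2,4], I[2,5], I[4,4].
HN type (ℓ=3): μ^(1)=10; μ^(2)=1; μ^(3)=-2

((0, 1, 0, 0, 0); (0, 0, 0, 3, 1); (1, 3, 3, 0, 0))


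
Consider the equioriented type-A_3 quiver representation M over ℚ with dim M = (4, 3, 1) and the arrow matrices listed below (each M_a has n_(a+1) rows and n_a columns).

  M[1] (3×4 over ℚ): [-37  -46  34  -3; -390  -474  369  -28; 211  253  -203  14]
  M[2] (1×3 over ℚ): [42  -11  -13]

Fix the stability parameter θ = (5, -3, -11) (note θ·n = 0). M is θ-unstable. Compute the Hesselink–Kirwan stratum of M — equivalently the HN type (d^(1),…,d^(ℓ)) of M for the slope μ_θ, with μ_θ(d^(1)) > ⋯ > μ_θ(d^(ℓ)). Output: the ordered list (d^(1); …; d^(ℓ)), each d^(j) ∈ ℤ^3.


Barcode: M ≅ I[1,1], I[1,2]^2, I[1,3]. HN layers by μ_θ (3 steps, strictly decreasing):
  μ^(1)=5; μ^(2)=1; μ^(3)=-3

((1, 0, 0); (2, 2, 0); (1, 1, 1))


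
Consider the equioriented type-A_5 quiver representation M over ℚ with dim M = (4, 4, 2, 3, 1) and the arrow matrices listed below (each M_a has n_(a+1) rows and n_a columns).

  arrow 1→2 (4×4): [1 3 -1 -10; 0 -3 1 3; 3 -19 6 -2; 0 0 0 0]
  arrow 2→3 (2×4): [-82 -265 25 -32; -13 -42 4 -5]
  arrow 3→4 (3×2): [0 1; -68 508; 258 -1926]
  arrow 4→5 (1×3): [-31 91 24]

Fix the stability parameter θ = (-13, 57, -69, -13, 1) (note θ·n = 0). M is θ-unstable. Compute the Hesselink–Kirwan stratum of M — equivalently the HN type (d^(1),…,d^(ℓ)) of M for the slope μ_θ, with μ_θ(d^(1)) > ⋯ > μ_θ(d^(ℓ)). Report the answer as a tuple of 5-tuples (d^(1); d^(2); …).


Barcode: M ≅ I[1,1], I[1,2], I[1,4], I[1,5], I[2,2], I[4,4]. HN layers by μ_θ (4 steps, strictly decreasing):
  μ^(1)=57; μ^(2)=1; μ^(3)=-25/3; μ^(4)=-13

((0, 2, 0, 0, 0); (0, 0, 0, 0, 1); (0, 2, 2, 2, 0); (4, 0, 0, 1, 0))


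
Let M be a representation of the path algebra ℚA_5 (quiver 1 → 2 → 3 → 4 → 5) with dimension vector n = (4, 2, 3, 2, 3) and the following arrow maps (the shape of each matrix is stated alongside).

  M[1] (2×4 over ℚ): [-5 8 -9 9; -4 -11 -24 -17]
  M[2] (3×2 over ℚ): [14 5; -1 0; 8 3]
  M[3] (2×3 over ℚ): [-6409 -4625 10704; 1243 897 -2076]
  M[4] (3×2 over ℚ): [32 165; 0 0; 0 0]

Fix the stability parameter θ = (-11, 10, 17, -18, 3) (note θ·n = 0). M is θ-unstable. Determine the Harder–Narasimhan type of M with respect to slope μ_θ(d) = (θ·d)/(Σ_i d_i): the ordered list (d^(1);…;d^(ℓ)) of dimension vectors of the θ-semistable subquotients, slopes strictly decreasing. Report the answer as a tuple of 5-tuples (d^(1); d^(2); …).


Via rank(M_{q-1}∘⋯∘M_p): M ≅ I[1,1]^2, I[1,4], I[1,5], I[3,3], I[5,5]^2.
μ_θ-semistable layers: μ^(1)=17; μ^(2)=3; μ^(3)=-11

((0, 0, 1, 0, 0); (0, 2, 2, 2, 3); (4, 0, 0, 0, 0))


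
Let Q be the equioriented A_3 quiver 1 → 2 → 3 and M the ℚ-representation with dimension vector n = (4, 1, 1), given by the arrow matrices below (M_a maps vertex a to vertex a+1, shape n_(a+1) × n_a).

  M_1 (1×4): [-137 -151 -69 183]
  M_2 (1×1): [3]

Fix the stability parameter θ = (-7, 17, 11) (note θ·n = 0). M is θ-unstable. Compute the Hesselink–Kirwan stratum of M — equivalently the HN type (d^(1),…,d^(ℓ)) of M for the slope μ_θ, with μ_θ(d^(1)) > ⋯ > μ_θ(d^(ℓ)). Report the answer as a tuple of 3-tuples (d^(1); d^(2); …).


Via rank(M_{q-1}∘⋯∘M_p): M ≅ I[1,1]^3, I[1,3].
μ_θ-semistable layers: μ^(1)=14; μ^(2)=-7

((0, 1, 1); (4, 0, 0))


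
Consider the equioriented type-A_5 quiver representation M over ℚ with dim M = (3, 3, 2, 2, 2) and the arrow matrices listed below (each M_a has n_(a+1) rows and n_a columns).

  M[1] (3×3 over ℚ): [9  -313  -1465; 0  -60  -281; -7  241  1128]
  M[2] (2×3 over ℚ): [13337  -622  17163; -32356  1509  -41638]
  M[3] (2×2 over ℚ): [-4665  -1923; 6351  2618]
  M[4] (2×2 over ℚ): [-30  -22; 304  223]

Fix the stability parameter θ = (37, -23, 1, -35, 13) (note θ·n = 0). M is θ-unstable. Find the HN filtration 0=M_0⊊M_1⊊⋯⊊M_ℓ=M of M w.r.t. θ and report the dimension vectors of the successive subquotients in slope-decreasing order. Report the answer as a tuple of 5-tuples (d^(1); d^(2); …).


Interval decomposition of M: I[1,2], I[1,5]^2.
HN type (ℓ=3): μ^(1)=13; μ^(2)=7; μ^(3)=-5

((0, 0, 0, 0, 2); (1, 1, 0, 0, 0); (2, 2, 2, 2, 0))


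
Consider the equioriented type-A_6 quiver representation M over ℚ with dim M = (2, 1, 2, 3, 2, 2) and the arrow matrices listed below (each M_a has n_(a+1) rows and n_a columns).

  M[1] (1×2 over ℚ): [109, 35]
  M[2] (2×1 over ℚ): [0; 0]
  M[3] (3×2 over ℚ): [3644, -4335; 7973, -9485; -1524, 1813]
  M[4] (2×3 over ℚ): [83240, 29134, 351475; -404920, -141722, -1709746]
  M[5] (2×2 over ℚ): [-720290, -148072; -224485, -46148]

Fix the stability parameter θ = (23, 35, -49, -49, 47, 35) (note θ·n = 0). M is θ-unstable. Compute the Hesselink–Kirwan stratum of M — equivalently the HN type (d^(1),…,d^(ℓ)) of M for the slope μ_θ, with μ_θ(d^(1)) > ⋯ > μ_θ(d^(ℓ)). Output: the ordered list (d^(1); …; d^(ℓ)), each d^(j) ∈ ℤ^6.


Via rank(M_{q-1}∘⋯∘M_p): M ≅ I[1,1], I[1,2], I[3,5], I[3,6], I[4,4], I[6,6].
μ_θ-semistable layers: μ^(1)=47; μ^(2)=41; μ^(3)=35; μ^(4)=23; μ^(5)=-49

((0, 0, 0, 0, 1, 0); (0, 0, 0, 0, 1, 1); (0, 1, 0, 0, 0, 1); (2, 0, 0, 0, 0, 0); (0, 0, 2, 3, 0, 0))


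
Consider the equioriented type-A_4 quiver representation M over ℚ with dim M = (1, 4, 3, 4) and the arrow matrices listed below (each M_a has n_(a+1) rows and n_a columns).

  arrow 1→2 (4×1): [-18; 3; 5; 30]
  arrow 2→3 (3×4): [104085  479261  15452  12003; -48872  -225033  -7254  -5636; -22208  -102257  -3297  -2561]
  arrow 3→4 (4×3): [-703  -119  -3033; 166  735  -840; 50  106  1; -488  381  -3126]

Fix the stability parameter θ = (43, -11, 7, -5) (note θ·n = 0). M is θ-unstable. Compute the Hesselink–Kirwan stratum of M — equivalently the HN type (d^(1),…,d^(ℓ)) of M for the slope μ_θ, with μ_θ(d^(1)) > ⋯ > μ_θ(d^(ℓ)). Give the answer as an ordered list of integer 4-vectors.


Barcode: M ≅ I[1,4], I[2,2], I[2,4]^2, I[4,4]. HN layers by μ_θ (4 steps, strictly decreasing):
  μ^(1)=17/2; μ^(2)=1; μ^(3)=-5; μ^(4)=-11

((1, 1, 1, 1); (0, 0, 2, 2); (0, 0, 0, 1); (0, 3, 0, 0))


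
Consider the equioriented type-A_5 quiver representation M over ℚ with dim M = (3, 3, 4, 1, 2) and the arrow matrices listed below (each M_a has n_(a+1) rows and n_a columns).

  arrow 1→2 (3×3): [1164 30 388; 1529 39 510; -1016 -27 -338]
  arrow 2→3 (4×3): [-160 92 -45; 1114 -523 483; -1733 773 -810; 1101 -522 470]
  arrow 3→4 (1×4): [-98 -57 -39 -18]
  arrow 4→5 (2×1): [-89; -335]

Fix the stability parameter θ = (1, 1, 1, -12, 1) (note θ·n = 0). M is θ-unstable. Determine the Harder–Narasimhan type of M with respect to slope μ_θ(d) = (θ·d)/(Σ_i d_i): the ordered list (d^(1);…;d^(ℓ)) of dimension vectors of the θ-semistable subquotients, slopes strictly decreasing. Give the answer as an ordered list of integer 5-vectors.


Via rank(M_{q-1}∘⋯∘M_p): M ≅ I[1,1], I[1,3], I[1,5], I[2,3], I[3,3], I[5,5].
μ_θ-semistable layers: μ^(1)=1; μ^(2)=-9/4

((2, 2, 3, 0, 2); (1, 1, 1, 1, 0))


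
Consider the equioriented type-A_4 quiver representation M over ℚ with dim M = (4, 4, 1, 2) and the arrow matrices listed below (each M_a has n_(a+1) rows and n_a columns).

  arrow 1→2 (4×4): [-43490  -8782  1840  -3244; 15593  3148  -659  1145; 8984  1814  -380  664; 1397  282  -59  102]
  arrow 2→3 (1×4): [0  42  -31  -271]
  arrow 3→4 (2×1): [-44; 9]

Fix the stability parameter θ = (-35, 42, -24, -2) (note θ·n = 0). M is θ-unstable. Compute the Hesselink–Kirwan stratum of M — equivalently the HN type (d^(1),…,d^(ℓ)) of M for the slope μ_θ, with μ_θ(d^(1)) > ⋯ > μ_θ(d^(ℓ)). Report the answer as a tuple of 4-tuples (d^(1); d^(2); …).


Interval decomposition of M: I[1,2]^3, I[1,4], I[4,4].
HN type (ℓ=4): μ^(1)=42; μ^(2)=16/3; μ^(3)=-2; μ^(4)=-35

((0, 3, 0, 0); (0, 1, 1, 1); (0, 0, 0, 1); (4, 0, 0, 0))


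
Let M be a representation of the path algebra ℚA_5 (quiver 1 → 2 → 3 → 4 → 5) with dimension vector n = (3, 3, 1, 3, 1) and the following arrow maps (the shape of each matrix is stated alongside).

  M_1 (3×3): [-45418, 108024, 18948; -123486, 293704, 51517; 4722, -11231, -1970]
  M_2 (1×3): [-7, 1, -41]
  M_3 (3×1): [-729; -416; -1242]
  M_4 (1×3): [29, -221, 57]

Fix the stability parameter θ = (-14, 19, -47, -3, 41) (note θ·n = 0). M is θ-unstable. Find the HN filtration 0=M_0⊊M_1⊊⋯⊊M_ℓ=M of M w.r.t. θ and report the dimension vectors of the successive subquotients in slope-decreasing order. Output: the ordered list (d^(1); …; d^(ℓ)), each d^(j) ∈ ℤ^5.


Barcode: M ≅ I[1,2]^2, I[1,5], I[4,4]^2. HN layers by μ_θ (4 steps, strictly decreasing):
  μ^(1)=41; μ^(2)=19; μ^(3)=-3; μ^(4)=-14

((0, 0, 0, 0, 1); (0, 2, 0, 0, 0); (0, 0, 0, 3, 0); (3, 1, 1, 0, 0))


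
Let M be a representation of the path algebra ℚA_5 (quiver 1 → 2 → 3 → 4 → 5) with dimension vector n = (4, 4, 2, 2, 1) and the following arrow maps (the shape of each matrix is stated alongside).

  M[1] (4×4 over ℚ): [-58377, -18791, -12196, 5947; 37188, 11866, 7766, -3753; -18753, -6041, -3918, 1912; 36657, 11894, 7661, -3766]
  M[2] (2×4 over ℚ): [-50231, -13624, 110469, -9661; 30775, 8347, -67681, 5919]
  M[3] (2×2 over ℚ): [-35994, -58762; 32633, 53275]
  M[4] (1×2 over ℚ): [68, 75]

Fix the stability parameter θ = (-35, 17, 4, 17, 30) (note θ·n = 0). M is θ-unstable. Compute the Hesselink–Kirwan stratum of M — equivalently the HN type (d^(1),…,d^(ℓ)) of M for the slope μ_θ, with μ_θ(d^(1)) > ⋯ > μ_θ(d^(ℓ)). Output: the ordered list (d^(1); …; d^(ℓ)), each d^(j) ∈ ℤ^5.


Barcode: M ≅ I[1,1], I[1,2], I[1,4], I[1,5], I[2,2]. HN layers by μ_θ (4 steps, strictly decreasing):
  μ^(1)=30; μ^(2)=17; μ^(3)=21/2; μ^(4)=-35

((0, 0, 0, 0, 1); (0, 2, 0, 2, 0); (0, 2, 2, 0, 0); (4, 0, 0, 0, 0))


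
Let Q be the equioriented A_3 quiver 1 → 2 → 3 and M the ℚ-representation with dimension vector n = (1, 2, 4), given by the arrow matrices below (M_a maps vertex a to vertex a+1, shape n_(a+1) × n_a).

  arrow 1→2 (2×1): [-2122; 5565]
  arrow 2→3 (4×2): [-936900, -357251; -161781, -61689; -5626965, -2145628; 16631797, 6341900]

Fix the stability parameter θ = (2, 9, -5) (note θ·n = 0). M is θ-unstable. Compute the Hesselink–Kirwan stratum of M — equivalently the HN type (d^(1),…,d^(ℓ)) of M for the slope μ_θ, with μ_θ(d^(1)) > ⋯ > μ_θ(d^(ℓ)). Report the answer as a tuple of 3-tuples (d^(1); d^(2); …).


Interval decomposition of M: I[1,3], I[2,3], I[3,3]^2.
HN type (ℓ=2): μ^(1)=2; μ^(2)=-5

((1, 2, 2); (0, 0, 2))


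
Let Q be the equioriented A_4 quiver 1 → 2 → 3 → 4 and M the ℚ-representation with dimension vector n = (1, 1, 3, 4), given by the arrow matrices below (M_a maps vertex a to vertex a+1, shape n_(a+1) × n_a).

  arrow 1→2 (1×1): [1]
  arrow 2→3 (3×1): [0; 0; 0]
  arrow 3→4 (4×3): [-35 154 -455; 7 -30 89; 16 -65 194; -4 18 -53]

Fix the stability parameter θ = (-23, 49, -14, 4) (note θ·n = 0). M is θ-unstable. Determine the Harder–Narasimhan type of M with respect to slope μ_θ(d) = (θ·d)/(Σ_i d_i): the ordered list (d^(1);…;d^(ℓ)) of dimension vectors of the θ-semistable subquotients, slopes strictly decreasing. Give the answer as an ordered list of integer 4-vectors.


Barcode: M ≅ I[1,2], I[3,4]^3, I[4,4]. HN layers by μ_θ (4 steps, strictly decreasing):
  μ^(1)=49; μ^(2)=4; μ^(3)=-14; μ^(4)=-23

((0, 1, 0, 0); (0, 0, 0, 4); (0, 0, 3, 0); (1, 0, 0, 0))


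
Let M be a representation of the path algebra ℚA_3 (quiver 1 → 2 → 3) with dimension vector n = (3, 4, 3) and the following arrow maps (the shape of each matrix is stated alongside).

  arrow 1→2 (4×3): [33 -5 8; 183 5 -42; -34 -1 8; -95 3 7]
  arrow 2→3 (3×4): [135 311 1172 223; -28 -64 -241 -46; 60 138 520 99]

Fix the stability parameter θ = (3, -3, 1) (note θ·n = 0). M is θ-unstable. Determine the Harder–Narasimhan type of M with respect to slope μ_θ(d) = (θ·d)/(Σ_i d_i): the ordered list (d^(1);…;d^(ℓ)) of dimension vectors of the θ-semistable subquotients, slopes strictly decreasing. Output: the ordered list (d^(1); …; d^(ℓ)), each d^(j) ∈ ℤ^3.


Barcode: M ≅ I[1,2], I[1,3]^2, I[2,3]. HN layers by μ_θ (3 steps, strictly decreasing):
  μ^(1)=1; μ^(2)=0; μ^(3)=-3

((0, 0, 3); (3, 3, 0); (0, 1, 0))


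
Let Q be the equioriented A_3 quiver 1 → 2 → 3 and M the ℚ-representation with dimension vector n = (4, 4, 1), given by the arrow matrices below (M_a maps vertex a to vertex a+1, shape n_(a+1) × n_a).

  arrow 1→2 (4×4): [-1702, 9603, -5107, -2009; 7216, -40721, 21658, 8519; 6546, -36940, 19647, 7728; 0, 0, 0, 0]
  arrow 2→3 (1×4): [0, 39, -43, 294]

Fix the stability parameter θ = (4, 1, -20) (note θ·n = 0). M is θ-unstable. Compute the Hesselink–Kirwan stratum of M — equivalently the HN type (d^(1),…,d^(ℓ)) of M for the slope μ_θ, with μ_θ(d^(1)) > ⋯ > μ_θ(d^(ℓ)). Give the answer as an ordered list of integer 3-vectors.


Via rank(M_{q-1}∘⋯∘M_p): M ≅ I[1,1]^2, I[1,2], I[1,3], I[2,2]^2.
μ_θ-semistable layers: μ^(1)=4; μ^(2)=5/2; μ^(3)=1; μ^(4)=-5

((2, 0, 0); (1, 1, 0); (0, 2, 0); (1, 1, 1))


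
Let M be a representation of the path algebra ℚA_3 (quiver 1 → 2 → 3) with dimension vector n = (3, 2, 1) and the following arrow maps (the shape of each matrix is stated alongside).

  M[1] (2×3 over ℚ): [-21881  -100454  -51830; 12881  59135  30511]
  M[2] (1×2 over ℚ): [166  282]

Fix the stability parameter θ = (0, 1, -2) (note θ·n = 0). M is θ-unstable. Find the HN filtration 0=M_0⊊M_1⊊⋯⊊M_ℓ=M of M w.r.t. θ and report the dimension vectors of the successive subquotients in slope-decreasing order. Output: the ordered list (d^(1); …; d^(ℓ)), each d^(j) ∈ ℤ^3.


Via rank(M_{q-1}∘⋯∘M_p): M ≅ I[1,1], I[1,2], I[1,3].
μ_θ-semistable layers: μ^(1)=1; μ^(2)=0; μ^(3)=-1/3

((0, 1, 0); (2, 0, 0); (1, 1, 1))


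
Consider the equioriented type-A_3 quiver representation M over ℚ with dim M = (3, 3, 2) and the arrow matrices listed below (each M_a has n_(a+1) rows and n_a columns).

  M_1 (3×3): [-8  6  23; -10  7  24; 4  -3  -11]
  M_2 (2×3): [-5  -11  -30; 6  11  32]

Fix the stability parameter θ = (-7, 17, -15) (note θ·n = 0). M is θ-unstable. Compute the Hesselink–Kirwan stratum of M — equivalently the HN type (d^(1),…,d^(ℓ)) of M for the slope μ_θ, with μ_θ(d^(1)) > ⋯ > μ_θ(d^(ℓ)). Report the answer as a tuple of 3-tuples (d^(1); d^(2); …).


Barcode: M ≅ I[1,2], I[1,3]^2. HN layers by μ_θ (3 steps, strictly decreasing):
  μ^(1)=17; μ^(2)=1; μ^(3)=-7

((0, 1, 0); (0, 2, 2); (3, 0, 0))


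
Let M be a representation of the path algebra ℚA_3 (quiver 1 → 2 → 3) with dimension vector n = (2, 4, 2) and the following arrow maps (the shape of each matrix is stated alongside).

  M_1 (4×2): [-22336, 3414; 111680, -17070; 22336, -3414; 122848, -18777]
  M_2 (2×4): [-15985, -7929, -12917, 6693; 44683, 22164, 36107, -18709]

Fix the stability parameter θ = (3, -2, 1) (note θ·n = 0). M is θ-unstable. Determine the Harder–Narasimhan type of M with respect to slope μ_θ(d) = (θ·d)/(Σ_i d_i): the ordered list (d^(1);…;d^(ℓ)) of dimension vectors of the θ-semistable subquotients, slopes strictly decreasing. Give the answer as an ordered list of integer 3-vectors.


Via rank(M_{q-1}∘⋯∘M_p): M ≅ I[1,1], I[1,3], I[2,2]^2, I[2,3].
μ_θ-semistable layers: μ^(1)=3; μ^(2)=1; μ^(3)=1/2; μ^(4)=-2

((1, 0, 0); (0, 0, 2); (1, 1, 0); (0, 3, 0))


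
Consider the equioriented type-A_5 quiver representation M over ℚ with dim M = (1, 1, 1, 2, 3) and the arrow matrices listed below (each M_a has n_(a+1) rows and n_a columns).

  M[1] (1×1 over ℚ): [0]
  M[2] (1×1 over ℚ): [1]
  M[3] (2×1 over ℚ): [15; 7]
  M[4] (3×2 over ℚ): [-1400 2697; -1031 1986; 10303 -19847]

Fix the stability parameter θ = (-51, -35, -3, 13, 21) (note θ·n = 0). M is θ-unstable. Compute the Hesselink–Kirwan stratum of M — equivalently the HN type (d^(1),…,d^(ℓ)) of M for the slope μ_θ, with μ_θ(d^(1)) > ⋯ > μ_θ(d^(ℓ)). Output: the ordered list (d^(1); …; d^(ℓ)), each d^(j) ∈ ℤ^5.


Interval decomposition of M: I[1,1], I[2,5], I[4,5], I[5,5].
HN type (ℓ=5): μ^(1)=21; μ^(2)=13; μ^(3)=-3; μ^(4)=-35; μ^(5)=-51

((0, 0, 0, 0, 3); (0, 0, 0, 2, 0); (0, 0, 1, 0, 0); (0, 1, 0, 0, 0); (1, 0, 0, 0, 0))


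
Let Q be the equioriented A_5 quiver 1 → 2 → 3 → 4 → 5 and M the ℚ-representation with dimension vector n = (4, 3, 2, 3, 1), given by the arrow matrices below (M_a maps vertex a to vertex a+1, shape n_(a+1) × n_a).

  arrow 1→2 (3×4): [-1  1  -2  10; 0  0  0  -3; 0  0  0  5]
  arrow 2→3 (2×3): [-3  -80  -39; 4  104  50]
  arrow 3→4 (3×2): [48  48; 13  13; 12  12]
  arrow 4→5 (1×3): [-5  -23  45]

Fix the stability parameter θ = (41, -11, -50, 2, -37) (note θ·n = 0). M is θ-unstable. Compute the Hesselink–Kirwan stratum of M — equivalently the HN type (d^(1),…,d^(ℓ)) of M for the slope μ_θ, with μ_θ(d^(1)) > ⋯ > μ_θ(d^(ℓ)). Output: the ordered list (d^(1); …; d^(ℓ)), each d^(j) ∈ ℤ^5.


Barcode: M ≅ I[1,1]^2, I[1,3], I[1,5], I[2,2], I[4,4]^2. HN layers by μ_θ (4 steps, strictly decreasing):
  μ^(1)=41; μ^(2)=2; μ^(3)=-20/3; μ^(4)=-11

((2, 0, 0, 0, 0); (0, 0, 0, 2, 0); (1, 1, 1, 0, 0); (1, 2, 1, 1, 1))


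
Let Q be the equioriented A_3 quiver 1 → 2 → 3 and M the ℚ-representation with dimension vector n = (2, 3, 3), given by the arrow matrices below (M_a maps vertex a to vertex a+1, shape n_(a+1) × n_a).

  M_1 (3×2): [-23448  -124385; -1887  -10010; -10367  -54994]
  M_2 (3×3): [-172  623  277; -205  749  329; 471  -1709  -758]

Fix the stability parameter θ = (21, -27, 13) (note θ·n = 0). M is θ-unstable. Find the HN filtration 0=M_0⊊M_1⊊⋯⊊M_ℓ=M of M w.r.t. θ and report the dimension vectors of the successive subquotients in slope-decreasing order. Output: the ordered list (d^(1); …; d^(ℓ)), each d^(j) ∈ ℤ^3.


Interval decomposition of M: I[1,3]^2, I[2,3].
HN type (ℓ=3): μ^(1)=13; μ^(2)=-3; μ^(3)=-27

((0, 0, 3); (2, 2, 0); (0, 1, 0))


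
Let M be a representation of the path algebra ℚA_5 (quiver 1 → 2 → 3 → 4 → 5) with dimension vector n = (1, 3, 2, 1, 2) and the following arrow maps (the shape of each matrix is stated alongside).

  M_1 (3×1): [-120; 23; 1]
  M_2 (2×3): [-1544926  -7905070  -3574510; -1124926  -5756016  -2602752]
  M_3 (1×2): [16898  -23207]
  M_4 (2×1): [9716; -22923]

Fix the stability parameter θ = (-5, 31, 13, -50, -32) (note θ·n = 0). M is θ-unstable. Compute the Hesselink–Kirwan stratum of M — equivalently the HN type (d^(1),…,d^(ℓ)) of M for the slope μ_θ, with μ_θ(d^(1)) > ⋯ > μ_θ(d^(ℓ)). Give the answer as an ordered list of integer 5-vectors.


Interval decomposition of M: I[1,2], I[2,3], I[2,5], I[5,5].
HN type (ℓ=5): μ^(1)=31; μ^(2)=22; μ^(3)=-5; μ^(4)=-19/2; μ^(5)=-32

((0, 1, 0, 0, 0); (0, 1, 1, 0, 0); (1, 0, 0, 0, 0); (0, 1, 1, 1, 1); (0, 0, 0, 0, 1))


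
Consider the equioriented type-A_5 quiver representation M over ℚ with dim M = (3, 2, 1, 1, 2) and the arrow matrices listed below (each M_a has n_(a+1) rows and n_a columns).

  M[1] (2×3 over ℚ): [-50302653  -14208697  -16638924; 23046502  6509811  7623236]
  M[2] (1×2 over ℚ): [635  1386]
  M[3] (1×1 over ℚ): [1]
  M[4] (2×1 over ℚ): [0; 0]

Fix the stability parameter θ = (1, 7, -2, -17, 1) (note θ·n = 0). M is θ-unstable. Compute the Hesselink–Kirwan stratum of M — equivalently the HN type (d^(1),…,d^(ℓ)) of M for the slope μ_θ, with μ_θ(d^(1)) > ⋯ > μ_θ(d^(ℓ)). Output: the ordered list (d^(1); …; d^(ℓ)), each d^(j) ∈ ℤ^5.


Interval decomposition of M: I[1,1], I[1,2], I[1,4], I[5,5]^2.
HN type (ℓ=3): μ^(1)=7; μ^(2)=1; μ^(3)=-11/4

((0, 1, 0, 0, 0); (2, 0, 0, 0, 2); (1, 1, 1, 1, 0))


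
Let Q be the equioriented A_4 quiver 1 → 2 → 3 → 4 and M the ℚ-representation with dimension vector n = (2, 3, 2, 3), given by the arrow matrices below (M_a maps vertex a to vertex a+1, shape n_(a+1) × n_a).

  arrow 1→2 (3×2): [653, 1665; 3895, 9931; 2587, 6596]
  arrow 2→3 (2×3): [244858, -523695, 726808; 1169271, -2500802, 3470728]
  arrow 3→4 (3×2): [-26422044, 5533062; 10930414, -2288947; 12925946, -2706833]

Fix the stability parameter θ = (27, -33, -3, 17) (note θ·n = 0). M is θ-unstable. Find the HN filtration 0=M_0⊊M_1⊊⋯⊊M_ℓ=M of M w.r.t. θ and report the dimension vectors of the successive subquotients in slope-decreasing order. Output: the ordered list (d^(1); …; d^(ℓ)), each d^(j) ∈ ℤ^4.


Via rank(M_{q-1}∘⋯∘M_p): M ≅ I[1,3], I[1,4], I[2,2], I[4,4]^2.
μ_θ-semistable layers: μ^(1)=17; μ^(2)=-3; μ^(3)=-33

((0, 0, 0, 3); (2, 2, 2, 0); (0, 1, 0, 0))


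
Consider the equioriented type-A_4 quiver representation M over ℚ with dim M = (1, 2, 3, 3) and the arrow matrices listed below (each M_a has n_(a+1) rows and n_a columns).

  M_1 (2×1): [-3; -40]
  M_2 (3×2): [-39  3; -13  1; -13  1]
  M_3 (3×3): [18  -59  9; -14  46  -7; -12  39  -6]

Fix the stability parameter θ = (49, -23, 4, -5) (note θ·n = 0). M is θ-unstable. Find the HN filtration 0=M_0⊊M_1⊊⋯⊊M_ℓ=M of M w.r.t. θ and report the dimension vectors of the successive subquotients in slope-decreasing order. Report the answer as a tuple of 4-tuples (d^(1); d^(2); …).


Via rank(M_{q-1}∘⋯∘M_p): M ≅ I[1,4], I[2,2], I[3,3], I[3,4], I[4,4].
μ_θ-semistable layers: μ^(1)=25/4; μ^(2)=4; μ^(3)=-1/2; μ^(4)=-5; μ^(5)=-23

((1, 1, 1, 1); (0, 0, 1, 0); (0, 0, 1, 1); (0, 0, 0, 1); (0, 1, 0, 0))


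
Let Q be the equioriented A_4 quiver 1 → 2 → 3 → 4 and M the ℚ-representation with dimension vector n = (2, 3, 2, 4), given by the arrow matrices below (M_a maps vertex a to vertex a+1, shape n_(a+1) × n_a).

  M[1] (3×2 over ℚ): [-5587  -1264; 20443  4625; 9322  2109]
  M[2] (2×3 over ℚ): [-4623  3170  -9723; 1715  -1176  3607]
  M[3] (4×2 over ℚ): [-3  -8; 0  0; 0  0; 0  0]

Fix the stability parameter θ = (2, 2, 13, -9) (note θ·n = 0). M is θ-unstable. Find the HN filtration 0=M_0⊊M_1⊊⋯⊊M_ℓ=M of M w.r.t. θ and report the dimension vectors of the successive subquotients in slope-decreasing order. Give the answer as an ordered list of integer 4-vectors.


Barcode: M ≅ I[1,2], I[1,4], I[2,3], I[4,4]^3. HN layers by μ_θ (3 steps, strictly decreasing):
  μ^(1)=13; μ^(2)=2; μ^(3)=-9

((0, 0, 1, 0); (2, 3, 1, 1); (0, 0, 0, 3))


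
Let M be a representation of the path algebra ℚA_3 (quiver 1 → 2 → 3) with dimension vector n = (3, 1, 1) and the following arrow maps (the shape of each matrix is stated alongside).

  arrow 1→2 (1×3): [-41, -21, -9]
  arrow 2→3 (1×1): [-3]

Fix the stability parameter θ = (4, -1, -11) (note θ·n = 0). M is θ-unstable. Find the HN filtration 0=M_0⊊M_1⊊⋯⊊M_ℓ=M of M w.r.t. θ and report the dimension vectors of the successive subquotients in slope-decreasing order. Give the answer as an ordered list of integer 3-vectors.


Interval decomposition of M: I[1,1]^2, I[1,3].
HN type (ℓ=2): μ^(1)=4; μ^(2)=-8/3

((2, 0, 0); (1, 1, 1))


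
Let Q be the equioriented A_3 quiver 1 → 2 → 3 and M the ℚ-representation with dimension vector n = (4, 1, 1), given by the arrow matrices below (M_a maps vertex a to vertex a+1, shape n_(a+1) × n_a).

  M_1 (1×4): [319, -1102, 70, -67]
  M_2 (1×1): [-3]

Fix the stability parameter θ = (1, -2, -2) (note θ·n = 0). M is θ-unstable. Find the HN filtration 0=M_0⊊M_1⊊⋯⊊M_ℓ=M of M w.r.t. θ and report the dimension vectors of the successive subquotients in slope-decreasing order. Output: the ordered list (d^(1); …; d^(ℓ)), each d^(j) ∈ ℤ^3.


Barcode: M ≅ I[1,1]^3, I[1,3]. HN layers by μ_θ (2 steps, strictly decreasing):
  μ^(1)=1; μ^(2)=-1

((3, 0, 0); (1, 1, 1))


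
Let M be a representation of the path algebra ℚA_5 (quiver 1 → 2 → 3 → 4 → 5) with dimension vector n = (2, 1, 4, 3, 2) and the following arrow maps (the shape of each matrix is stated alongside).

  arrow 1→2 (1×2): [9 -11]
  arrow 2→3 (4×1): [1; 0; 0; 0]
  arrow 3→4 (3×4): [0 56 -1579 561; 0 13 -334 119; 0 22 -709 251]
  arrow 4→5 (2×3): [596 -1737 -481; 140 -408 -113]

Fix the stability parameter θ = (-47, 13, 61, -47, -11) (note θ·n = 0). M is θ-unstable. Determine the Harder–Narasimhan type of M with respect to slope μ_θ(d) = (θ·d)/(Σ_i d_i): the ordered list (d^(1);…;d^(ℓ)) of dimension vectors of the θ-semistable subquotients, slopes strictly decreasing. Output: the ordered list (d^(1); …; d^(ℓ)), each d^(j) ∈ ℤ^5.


Barcode: M ≅ I[1,1], I[1,3], I[3,4], I[3,5]^2. HN layers by μ_θ (5 steps, strictly decreasing):
  μ^(1)=61; μ^(2)=13; μ^(3)=7; μ^(4)=1; μ^(5)=-47

((0, 0, 1, 0, 0); (0, 1, 0, 0, 0); (0, 0, 1, 1, 0); (0, 0, 2, 2, 2); (2, 0, 0, 0, 0))


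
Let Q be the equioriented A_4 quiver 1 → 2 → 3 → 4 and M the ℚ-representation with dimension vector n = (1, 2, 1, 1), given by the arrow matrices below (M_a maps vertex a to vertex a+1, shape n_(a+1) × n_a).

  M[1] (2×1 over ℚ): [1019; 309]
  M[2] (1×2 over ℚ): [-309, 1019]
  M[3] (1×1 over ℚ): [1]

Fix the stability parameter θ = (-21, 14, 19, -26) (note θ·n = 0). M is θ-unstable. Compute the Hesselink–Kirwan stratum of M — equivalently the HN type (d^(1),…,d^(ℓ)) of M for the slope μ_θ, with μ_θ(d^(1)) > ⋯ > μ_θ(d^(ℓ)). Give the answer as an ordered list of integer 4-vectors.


Interval decomposition of M: I[1,2], I[2,4].
HN type (ℓ=3): μ^(1)=14; μ^(2)=7/3; μ^(3)=-21

((0, 1, 0, 0); (0, 1, 1, 1); (1, 0, 0, 0))


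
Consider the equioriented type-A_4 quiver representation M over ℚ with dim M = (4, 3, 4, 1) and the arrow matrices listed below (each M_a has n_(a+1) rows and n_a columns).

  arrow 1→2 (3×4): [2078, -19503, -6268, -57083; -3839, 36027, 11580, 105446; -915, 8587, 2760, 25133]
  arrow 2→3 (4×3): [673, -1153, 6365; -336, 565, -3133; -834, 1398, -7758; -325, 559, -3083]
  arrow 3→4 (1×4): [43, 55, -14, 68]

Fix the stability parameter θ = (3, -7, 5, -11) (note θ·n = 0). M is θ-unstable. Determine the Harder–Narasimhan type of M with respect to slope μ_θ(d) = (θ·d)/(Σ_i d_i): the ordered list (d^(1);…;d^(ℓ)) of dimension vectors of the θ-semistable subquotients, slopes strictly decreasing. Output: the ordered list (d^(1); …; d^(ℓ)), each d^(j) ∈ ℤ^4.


Barcode: M ≅ I[1,1], I[1,2], I[1,3], I[1,4], I[3,3]^2. HN layers by μ_θ (4 steps, strictly decreasing):
  μ^(1)=5; μ^(2)=3; μ^(3)=-2; μ^(4)=-5/2

((0, 0, 3, 0); (1, 0, 0, 0); (2, 2, 0, 0); (1, 1, 1, 1))


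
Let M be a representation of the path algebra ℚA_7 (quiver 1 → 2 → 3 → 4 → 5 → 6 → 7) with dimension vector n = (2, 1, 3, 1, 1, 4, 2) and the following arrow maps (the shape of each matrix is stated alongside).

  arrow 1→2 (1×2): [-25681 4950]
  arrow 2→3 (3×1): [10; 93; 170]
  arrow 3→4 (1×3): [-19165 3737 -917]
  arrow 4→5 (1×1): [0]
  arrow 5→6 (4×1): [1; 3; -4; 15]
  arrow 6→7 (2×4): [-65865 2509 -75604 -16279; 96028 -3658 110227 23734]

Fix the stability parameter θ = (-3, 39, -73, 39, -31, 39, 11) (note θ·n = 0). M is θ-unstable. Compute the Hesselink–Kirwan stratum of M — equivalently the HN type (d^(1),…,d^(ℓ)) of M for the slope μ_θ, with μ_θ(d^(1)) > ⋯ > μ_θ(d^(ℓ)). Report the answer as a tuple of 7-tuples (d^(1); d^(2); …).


Via rank(M_{q-1}∘⋯∘M_p): M ≅ I[1,1], I[1,4], I[3,3]^2, I[5,7], I[6,6]^2, I[6,7].
μ_θ-semistable layers: μ^(1)=39; μ^(2)=25; μ^(3)=-3; μ^(4)=-37/3; μ^(5)=-31; μ^(6)=-73

((0, 0, 0, 1, 0, 2, 0); (0, 0, 0, 0, 0, 2, 2); (1, 0, 0, 0, 0, 0, 0); (1, 1, 1, 0, 0, 0, 0); (0, 0, 0, 0, 1, 0, 0); (0, 0, 2, 0, 0, 0, 0))


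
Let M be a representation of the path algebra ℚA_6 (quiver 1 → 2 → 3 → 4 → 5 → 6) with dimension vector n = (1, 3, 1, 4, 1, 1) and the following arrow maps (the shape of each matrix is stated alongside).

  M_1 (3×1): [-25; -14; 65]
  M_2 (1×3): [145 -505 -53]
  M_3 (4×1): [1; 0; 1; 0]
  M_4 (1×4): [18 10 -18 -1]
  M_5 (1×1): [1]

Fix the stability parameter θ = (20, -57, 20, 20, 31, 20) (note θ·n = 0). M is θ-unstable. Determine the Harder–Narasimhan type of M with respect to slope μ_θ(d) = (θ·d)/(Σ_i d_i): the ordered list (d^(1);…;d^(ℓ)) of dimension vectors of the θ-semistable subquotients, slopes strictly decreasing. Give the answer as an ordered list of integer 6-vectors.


Via rank(M_{q-1}∘⋯∘M_p): M ≅ I[1,2], I[2,2], I[2,4], I[4,4]^2, I[4,6].
μ_θ-semistable layers: μ^(1)=51/2; μ^(2)=20; μ^(3)=-37/2; μ^(4)=-57

((0, 0, 0, 0, 1, 1); (0, 0, 1, 4, 0, 0); (1, 1, 0, 0, 0, 0); (0, 2, 0, 0, 0, 0))


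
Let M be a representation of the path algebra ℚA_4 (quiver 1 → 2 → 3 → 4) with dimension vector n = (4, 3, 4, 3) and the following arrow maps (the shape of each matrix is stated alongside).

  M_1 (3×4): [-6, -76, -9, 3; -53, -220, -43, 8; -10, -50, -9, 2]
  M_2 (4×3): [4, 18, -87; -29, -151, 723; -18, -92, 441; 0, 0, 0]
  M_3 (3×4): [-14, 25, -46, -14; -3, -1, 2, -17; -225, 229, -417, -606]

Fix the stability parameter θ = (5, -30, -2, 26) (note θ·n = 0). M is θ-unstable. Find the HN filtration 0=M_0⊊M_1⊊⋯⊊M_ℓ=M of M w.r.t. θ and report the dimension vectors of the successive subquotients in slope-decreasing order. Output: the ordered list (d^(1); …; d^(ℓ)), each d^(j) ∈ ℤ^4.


Barcode: M ≅ I[1,1], I[1,2], I[1,4]^2, I[3,3], I[3,4]. HN layers by μ_θ (4 steps, strictly decreasing):
  μ^(1)=26; μ^(2)=5; μ^(3)=-2; μ^(4)=-25/2

((0, 0, 0, 3); (1, 0, 0, 0); (0, 0, 4, 0); (3, 3, 0, 0))


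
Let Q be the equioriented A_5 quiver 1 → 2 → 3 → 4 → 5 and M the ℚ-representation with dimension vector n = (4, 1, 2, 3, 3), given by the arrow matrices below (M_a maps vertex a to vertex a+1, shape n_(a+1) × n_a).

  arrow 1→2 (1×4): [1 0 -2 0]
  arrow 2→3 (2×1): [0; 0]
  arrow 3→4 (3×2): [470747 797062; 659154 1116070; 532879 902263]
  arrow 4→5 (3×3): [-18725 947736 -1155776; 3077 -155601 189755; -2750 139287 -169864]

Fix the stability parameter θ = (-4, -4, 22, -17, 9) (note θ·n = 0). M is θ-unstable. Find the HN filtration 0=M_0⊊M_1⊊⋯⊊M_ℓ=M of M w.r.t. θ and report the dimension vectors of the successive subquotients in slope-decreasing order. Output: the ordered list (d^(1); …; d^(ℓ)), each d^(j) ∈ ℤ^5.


Via rank(M_{q-1}∘⋯∘M_p): M ≅ I[1,1]^3, I[1,2], I[3,5]^2, I[4,5].
μ_θ-semistable layers: μ^(1)=9; μ^(2)=5/2; μ^(3)=-4; μ^(4)=-17

((0, 0, 0, 0, 3); (0, 0, 2, 2, 0); (4, 1, 0, 0, 0); (0, 0, 0, 1, 0))


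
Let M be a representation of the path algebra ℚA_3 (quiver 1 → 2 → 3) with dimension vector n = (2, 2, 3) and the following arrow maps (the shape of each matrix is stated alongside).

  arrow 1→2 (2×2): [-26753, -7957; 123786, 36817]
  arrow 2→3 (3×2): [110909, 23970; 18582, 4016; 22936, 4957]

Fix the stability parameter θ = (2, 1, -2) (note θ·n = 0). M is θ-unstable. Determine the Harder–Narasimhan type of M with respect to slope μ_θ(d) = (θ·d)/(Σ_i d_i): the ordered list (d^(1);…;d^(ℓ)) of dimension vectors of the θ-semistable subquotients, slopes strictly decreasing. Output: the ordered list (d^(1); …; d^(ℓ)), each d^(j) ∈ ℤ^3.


Via rank(M_{q-1}∘⋯∘M_p): M ≅ I[1,3]^2, I[3,3].
μ_θ-semistable layers: μ^(1)=1/3; μ^(2)=-2

((2, 2, 2); (0, 0, 1))


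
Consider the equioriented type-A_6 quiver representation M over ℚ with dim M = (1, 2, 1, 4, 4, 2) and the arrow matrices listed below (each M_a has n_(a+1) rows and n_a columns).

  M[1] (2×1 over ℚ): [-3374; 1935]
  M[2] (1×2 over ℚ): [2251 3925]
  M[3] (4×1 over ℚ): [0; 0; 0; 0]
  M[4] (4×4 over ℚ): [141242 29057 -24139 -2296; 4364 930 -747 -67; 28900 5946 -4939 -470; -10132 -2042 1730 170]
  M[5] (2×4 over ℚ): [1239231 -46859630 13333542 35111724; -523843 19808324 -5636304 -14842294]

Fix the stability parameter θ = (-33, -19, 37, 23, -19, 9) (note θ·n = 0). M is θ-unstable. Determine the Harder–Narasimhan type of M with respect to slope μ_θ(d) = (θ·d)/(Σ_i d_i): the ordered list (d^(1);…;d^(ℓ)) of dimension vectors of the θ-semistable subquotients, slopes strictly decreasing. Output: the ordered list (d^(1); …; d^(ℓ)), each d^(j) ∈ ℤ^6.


Barcode: M ≅ I[1,3], I[2,2], I[4,4], I[4,5], I[4,6]^2, I[5,5]. HN layers by μ_θ (6 steps, strictly decreasing):
  μ^(1)=37; μ^(2)=23; μ^(3)=9; μ^(4)=2; μ^(5)=-19; μ^(6)=-33

((0, 0, 1, 0, 0, 0); (0, 0, 0, 1, 0, 0); (0, 0, 0, 0, 0, 2); (0, 0, 0, 3, 3, 0); (0, 2, 0, 0, 1, 0); (1, 0, 0, 0, 0, 0))


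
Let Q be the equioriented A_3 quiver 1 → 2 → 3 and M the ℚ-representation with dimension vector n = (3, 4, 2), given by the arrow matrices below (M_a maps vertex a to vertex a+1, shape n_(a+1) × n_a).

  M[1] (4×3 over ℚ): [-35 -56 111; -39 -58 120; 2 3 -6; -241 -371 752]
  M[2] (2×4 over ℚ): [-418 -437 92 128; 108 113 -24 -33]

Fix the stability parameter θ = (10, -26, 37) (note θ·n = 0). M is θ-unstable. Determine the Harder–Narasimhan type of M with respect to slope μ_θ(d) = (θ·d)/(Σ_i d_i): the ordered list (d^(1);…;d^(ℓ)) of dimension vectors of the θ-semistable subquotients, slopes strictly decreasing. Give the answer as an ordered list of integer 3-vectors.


Via rank(M_{q-1}∘⋯∘M_p): M ≅ I[1,2], I[1,3]^2, I[2,2].
μ_θ-semistable layers: μ^(1)=37; μ^(2)=-8; μ^(3)=-26

((0, 0, 2); (3, 3, 0); (0, 1, 0))


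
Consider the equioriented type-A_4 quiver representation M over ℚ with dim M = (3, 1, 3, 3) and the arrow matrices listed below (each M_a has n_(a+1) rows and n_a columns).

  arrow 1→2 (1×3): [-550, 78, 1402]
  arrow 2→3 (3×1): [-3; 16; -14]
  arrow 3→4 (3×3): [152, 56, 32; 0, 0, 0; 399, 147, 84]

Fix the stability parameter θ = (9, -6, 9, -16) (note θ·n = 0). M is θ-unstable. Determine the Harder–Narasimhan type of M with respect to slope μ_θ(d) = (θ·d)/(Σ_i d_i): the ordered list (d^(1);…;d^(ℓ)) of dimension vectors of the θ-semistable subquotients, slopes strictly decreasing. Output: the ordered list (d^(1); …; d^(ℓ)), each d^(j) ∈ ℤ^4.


Interval decomposition of M: I[1,1]^2, I[1,4], I[3,3]^2, I[4,4]^2.
HN type (ℓ=3): μ^(1)=9; μ^(2)=-1; μ^(3)=-16

((2, 0, 2, 0); (1, 1, 1, 1); (0, 0, 0, 2))
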